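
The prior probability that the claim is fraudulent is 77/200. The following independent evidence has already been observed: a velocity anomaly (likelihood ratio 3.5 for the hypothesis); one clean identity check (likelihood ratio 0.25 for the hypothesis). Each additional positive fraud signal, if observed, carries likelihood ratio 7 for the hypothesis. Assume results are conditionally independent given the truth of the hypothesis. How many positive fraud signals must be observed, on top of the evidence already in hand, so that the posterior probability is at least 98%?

3

Prior odds = 0.385/0.615 = 77/123.
Combined Bayes factor of the evidence already in hand = 3.5 × 0.25 = 0.875.
Odds after that evidence = (77/123) × 0.875 = 539/984.
Target odds = 0.98/0.02 = 49.
Need 7ⁿ ≥ 49 ÷ (539/984) = 984/11.
7² = 49 falls short of 984/11 but 7³ = 343 reaches it, so n = 3.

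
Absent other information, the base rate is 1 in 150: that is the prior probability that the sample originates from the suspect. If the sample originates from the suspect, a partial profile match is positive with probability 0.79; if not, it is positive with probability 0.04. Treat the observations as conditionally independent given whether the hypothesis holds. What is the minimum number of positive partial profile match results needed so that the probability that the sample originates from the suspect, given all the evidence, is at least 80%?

Prior odds: (1/150) ÷ (149/150) = 1/149.
Likelihood ratio of a positive = 0.79/0.04 = 19.75.
Target odds: 0.8 ÷ 0.2 = 4.
Need (1/149) × 19.75ⁿ ≥ 4, i.e. 19.75ⁿ ≥ 596.
19.75² = 390.0625 falls short of 596 but 19.75³ = 7703.734375 reaches it, so n = 3.

3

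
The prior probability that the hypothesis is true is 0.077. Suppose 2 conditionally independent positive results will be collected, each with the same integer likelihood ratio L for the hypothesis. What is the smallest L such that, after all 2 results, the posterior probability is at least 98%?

25

Prior odds = 0.077/0.923 = 77/923.
Target odds = 0.98/0.02 = 49.
Need L² ≥ 49 ÷ (77/923) = 6461/11.
24² = 576 < 6461/11 ≤ 625 = 25², so L = 25.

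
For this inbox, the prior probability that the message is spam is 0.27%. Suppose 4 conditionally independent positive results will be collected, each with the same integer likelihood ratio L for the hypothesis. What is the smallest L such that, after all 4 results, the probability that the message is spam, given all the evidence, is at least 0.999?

25

Prior odds = 0.0027/0.9973 = 27/9973.
Target odds = 0.999/0.001 = 999.
Need L⁴ ≥ 999 ÷ (27/9973) = 369001.
24⁴ = 331776 < 369001 ≤ 390625 = 25⁴, so L = 25.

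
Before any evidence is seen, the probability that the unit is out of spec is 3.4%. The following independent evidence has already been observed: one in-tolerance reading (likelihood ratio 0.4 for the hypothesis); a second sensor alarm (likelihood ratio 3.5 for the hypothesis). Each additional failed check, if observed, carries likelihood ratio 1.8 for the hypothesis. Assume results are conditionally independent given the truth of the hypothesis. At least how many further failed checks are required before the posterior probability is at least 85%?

Prior odds = 0.034/0.966 = 17/483.
Combined Bayes factor of the evidence already in hand = 0.4 × 3.5 = 1.4.
Odds after that evidence = (17/483) × 1.4 = 17/345.
Target odds = 0.85/0.15 = 17/3.
Need 1.8ⁿ ≥ 17/3 ÷ (17/345) = 115.
1.8⁸ = 43046721/390625 falls short of 115 but 1.8⁹ = 387420489/1953125 reaches it, so n = 9.

9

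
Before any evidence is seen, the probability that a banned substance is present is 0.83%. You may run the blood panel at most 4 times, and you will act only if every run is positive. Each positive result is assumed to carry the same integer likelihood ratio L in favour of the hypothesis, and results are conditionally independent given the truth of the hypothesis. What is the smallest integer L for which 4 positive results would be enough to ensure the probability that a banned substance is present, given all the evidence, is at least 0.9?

Prior odds = 0.0083/0.9917 = 83/9917.
Target odds = 0.9/0.1 = 9.
Need L⁴ ≥ 9 ÷ (83/9917) = 89253/83.
5⁴ = 625 < 89253/83 ≤ 1296 = 6⁴, so L = 6.

6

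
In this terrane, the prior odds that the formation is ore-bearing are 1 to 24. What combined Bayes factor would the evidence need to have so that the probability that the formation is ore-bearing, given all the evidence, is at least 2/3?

Prior odds = 1/24.
Target odds = (2/3)/(1/3) = 2.
Required Bayes factor = 2 ÷ (1/24) = 48.

48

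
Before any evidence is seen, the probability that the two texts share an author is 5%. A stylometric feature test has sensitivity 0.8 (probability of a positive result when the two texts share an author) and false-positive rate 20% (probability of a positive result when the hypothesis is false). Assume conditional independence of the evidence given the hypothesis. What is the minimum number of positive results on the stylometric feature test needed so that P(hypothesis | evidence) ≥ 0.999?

8

Prior odds: 0.05 ÷ 0.95 = 1/19.
Likelihood ratio of a positive result = 0.8/0.2 = 4.
Target posterior odds = 0.999/0.001 = 999.
Need (1/19) × 4ⁿ ≥ 999, i.e. 4ⁿ ≥ 18981.
4⁷ = 16384 falls short of 18981 but 4⁸ = 65536 reaches it, so n = 8.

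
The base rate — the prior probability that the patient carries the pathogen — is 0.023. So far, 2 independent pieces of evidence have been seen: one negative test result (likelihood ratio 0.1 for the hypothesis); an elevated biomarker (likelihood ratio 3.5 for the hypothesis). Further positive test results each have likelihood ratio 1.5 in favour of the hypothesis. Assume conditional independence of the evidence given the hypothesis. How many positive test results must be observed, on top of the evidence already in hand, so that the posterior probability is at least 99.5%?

Prior odds = 0.023/0.977 = 23/977.
Combined Bayes factor of the evidence already in hand = 0.1 × 3.5 = 0.35.
Odds after that evidence = (23/977) × 0.35 = 161/19540.
Target odds = 0.995/0.005 = 199.
Need 1.5ⁿ ≥ 199 ÷ (161/19540) = 3888460/161.
1.5²⁴ ≈16834.1 falls short of 3888460/161 but 1.5²⁵ ≈25251.2 reaches it, so n = 25.

25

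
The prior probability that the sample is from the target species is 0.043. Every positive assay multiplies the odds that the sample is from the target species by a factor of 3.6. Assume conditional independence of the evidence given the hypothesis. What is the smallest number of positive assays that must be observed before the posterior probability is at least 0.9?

Prior odds: 0.043 ÷ 0.957 = 43/957.
Likelihood ratio per positive assay = 3.6.
Target odds: 0.9 ÷ 0.1 = 9.
Require 3.6ⁿ ≥ 9 ÷ (43/957) = 8613/43.
3.6⁴ = 167.9616 falls short of 8613/43 but 3.6⁵ = 604.66176 reaches it, so n = 5.

5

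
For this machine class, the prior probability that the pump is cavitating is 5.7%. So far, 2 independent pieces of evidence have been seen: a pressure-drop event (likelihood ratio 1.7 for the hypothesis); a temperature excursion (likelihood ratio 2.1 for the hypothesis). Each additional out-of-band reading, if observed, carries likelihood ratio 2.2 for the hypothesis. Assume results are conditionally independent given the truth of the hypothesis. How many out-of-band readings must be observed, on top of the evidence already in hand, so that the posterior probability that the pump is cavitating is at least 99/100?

Prior odds = 0.057/0.943 = 57/943.
Combined Bayes factor of the evidence already in hand = 1.7 × 2.1 = 3.57.
Odds after that evidence = (57/943) × 3.57 = 20349/94300.
Target odds = 0.99/0.01 = 99.
Need 2.2ⁿ ≥ 99 ÷ (20349/94300) = 1037300/2261.
2.2⁷ = 19487171/78125 falls short of 1037300/2261 but 2.2⁸ = 214358881/390625 reaches it, so n = 8.

8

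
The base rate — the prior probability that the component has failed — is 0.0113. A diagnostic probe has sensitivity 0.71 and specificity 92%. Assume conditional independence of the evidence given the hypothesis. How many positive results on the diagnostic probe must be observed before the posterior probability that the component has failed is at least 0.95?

4

Prior odds = 0.0113/0.9887 = 113/9887.
False-positive rate = 1 − 0.92 = 0.08; likelihood ratio of a positive = 0.71/0.08 = 8.875.
Target odds: 0.95 ÷ 0.05 = 19.
Require 8.875ⁿ ≥ 19 ÷ (113/9887) = 187853/113.
8.875³ = 357911/512 falls short of 187853/113 but 8.875⁴ = 25411681/4096 reaches it, so n = 4.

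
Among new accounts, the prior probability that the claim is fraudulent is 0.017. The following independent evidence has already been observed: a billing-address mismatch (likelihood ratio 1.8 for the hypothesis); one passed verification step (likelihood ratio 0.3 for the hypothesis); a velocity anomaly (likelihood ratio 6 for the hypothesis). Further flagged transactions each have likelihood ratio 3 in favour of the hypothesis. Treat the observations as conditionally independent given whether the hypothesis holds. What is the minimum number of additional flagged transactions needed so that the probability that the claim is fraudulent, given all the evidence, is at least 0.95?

6

Prior odds = 0.017/0.983 = 17/983.
Combined Bayes factor of the evidence already in hand = 1.8 × 0.3 × 6 = 3.24.
Odds after that evidence = (17/983) × 3.24 = 1377/24575.
Target odds = 0.95/0.05 = 19.
Need 3ⁿ ≥ 19 ÷ (1377/24575) = 466925/1377.
3⁵ = 243 falls short of 466925/1377 but 3⁶ = 729 reaches it, so n = 6.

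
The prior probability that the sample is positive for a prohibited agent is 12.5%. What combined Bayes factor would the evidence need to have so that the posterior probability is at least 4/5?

Prior odds = 0.125/0.875 = 1/7.
Target odds = 0.8/0.2 = 4.
Required Bayes factor = 4 ÷ (1/7) = 28.

28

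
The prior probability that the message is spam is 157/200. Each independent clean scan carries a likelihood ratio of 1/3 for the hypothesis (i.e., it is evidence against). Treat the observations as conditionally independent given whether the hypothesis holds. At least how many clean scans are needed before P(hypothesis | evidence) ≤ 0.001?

Prior odds: 0.785 ÷ 0.215 = 157/43.
Likelihood ratio per clean scan = 1/3.
Target odds: 0.001 ÷ 0.999 = 1/999.
Require (1/3)ⁿ ≤ 1/999 ÷ (157/43) = 43/156843.
(1/3)⁷ = 1/2187 is still above 43/156843 but (1/3)⁸ = 1/6561 is at or below it, so n = 8.

8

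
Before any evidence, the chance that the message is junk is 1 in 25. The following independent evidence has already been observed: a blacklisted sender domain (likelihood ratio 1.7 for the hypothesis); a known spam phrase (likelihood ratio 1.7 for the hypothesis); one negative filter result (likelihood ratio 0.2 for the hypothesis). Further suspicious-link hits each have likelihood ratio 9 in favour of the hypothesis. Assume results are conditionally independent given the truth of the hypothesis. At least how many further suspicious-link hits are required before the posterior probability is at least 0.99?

Prior odds = 0.04/0.96 = 1/24.
Combined Bayes factor of the evidence already in hand = 1.7 × 1.7 × 0.2 = 0.578.
Odds after that evidence = (1/24) × 0.578 = 289/12000.
Target odds = 0.99/0.01 = 99.
Need 9ⁿ ≥ 99 ÷ (289/12000) = 1188000/289.
9³ = 729 falls short of 1188000/289 but 9⁴ = 6561 reaches it, so n = 4.

4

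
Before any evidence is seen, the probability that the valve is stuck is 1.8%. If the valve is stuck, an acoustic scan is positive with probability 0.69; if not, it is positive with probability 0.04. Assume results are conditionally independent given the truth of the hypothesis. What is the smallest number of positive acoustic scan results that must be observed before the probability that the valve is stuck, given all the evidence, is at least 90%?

3

Prior odds: 0.018 ÷ 0.982 = 9/491.
Likelihood ratio of a positive = 0.69/0.04 = 17.25.
Target odds: 0.9 ÷ 0.1 = 9.
Need (9/491) × 17.25ⁿ ≥ 9, i.e. 17.25ⁿ ≥ 491.
17.25² = 297.5625 falls short of 491 but 17.25³ = 5132.953125 reaches it, so n = 3.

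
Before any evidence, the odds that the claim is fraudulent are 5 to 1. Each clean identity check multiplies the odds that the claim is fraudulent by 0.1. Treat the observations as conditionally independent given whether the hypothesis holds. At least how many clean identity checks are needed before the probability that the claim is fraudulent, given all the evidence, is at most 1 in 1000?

Prior odds = 5.
Likelihood ratio per clean identity check = 0.1.
Target odds: 0.001 ÷ 0.999 = 1/999.
Need 5 × 0.1ⁿ ≤ 1/999, i.e. 0.1ⁿ ≤ 1/4995.
0.1³ = 0.001 is still above 1/4995 but 0.1⁴ = 0.0001 is at or below it, so n = 4.

4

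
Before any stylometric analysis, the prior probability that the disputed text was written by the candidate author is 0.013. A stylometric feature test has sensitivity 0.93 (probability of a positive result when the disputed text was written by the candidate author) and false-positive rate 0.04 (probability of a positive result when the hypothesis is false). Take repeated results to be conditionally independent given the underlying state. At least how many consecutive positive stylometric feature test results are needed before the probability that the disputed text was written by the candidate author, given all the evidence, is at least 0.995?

4

Prior odds: 0.013 ÷ 0.987 = 13/987.
Likelihood ratio of a positive result = 0.93/0.04 = 23.25.
Target posterior odds = 0.995/0.005 = 199.
Require 23.25ⁿ ≥ 199 ÷ (13/987) = 196413/13.
23.25³ = 804357/64 falls short of 196413/13 but 23.25⁴ = 74805201/256 reaches it, so n = 4.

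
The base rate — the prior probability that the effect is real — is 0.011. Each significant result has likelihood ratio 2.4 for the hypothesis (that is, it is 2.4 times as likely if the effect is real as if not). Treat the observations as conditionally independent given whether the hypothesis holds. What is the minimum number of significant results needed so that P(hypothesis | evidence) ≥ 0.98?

10

Prior odds: 0.011 ÷ 0.989 = 11/989.
Likelihood ratio per significant result = 2.4.
Target posterior odds = 0.98/0.02 = 49.
Need (11/989) × 2.4ⁿ ≥ 49, i.e. 2.4ⁿ ≥ 48461/11.
2.4⁹ ≈2641.81 falls short of 48461/11 but 2.4¹⁰ ≈6340.34 reaches it, so n = 10.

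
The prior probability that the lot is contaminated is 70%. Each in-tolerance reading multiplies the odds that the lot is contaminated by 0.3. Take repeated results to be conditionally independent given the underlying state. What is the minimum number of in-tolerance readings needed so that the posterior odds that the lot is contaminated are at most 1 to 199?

Prior odds = 0.7/0.3 = 7/3.
Likelihood ratio per in-tolerance reading = 0.3.
Target odds = 1/199.
Require 0.3ⁿ ≤ 1/199 ÷ (7/3) = 3/1393.
0.3⁵ = 243/100000 is still above 3/1393 but 0.3⁶ = 729/1000000 is at or below it, so n = 6.

6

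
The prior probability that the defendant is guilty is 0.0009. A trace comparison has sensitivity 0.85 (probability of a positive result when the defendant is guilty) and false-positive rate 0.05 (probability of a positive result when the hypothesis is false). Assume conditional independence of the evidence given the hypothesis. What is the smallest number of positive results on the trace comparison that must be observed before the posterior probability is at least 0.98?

Prior odds: 0.0009 ÷ 0.9991 = 9/9991.
Likelihood ratio of a positive result = 0.85/0.05 = 17.
Target odds: 0.98 ÷ 0.02 = 49.
Need (9/9991) × 17ⁿ ≥ 49, i.e. 17ⁿ ≥ 489559/9.
17³ = 4913 falls short of 489559/9 but 17⁴ = 83521 reaches it, so n = 4.

4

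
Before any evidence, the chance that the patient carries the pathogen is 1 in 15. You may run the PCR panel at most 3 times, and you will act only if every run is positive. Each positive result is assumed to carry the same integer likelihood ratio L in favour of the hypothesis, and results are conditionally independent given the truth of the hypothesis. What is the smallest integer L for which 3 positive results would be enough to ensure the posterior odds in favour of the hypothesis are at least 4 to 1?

4

Prior odds = (1/15)/(14/15) = 1/14.
Target odds = 4.
Need L³ ≥ 4 ÷ (1/14) = 56.
3³ = 27 < 56 ≤ 64 = 4³, so L = 4.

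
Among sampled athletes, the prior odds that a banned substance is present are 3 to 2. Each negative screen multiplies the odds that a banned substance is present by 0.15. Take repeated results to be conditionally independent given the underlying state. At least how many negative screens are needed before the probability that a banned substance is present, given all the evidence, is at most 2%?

Prior odds = 1.5.
Likelihood ratio per negative screen = 0.15.
Target posterior odds = 0.02/0.98 = 1/49.
Require 0.15ⁿ ≤ 1/49 ÷ 1.5 = 2/147.
0.15² = 0.0225 is still above 2/147 but 0.15³ = 0.003375 is at or below it, so n = 3.

3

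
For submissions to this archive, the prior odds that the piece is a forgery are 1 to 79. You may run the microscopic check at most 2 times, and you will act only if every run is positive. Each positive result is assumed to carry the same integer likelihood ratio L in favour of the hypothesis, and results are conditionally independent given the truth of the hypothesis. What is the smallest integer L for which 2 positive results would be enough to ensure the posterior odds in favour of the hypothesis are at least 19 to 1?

Prior odds = 1/79.
Target odds = 19.
Need L² ≥ 19 ÷ (1/79) = 1501.
38² = 1444 < 1501 ≤ 1521 = 39², so L = 39.

39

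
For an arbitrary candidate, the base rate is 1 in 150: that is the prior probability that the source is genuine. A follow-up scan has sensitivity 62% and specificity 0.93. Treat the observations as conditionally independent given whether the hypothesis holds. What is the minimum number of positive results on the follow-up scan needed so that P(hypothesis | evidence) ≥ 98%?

5

Prior odds: (1/150) ÷ (149/150) = 1/149.
False-positive rate = 1 − 0.93 = 0.07; likelihood ratio of a positive = 0.62/0.07 = 62/7.
Target odds: 0.98 ÷ 0.02 = 49.
Need (1/149) × (62/7)ⁿ ≥ 49, i.e. (62/7)ⁿ ≥ 7301.
(62/7)⁴ = 14776336/2401 falls short of 7301 but (62/7)⁵ = 916132832/16807 reaches it, so n = 5.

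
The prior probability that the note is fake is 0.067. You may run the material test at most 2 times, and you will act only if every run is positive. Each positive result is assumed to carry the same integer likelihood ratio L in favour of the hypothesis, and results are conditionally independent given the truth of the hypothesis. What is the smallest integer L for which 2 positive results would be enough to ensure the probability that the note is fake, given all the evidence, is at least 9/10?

Prior odds = 0.067/0.933 = 67/933.
Target odds = 0.9/0.1 = 9.
Need L² ≥ 9 ÷ (67/933) = 8397/67.
11² = 121 < 8397/67 ≤ 144 = 12², so L = 12.

12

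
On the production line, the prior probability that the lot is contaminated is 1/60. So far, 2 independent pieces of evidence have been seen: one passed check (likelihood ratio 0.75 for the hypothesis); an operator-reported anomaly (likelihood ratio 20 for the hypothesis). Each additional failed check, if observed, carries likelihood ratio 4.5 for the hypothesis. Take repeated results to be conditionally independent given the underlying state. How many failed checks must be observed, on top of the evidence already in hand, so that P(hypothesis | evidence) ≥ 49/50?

Prior odds = (1/60)/(59/60) = 1/59.
Combined Bayes factor of the evidence already in hand = 0.75 × 20 = 15.
Odds after that evidence = (1/59) × 15 = 15/59.
Target odds = 0.98/0.02 = 49.
Need 4.5ⁿ ≥ 49 ÷ (15/59) = 2891/15.
4.5³ = 91.125 falls short of 2891/15 but 4.5⁴ = 410.0625 reaches it, so n = 4.

4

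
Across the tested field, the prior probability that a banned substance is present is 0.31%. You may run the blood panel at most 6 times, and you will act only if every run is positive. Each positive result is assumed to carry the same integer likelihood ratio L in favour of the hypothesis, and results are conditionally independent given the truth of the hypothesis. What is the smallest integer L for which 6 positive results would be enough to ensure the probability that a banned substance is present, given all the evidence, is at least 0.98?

6

Prior odds = 0.0031/0.9969 = 31/9969.
Target odds = 0.98/0.02 = 49.
Need L⁶ ≥ 49 ÷ (31/9969) = 488481/31.
5⁶ = 15625 < 488481/31 ≤ 46656 = 6⁶, so L = 6.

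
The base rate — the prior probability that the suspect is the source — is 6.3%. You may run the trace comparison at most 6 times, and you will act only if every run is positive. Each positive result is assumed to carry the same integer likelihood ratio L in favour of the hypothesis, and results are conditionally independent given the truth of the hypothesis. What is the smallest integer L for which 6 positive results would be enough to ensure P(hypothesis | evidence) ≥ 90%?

Prior odds = 0.063/0.937 = 63/937.
Target odds = 0.9/0.1 = 9.
Need L⁶ ≥ 9 ÷ (63/937) = 937/7.
2⁶ = 64 < 937/7 ≤ 729 = 3⁶, so L = 3.

3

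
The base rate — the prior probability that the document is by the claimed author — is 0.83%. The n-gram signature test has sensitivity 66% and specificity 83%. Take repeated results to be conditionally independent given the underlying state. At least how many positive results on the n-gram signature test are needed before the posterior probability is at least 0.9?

6

Prior odds = 0.0083/0.9917 = 83/9917.
False-positive rate = 1 − 0.83 = 0.17; likelihood ratio of a positive = 0.66/0.17 = 66/17.
Target odds: 0.9 ÷ 0.1 = 9.
Need (83/9917) × (66/17)ⁿ ≥ 9, i.e. (66/17)ⁿ ≥ 89253/83.
(66/17)⁵ ≈882.013 falls short of 89253/83 but (66/17)⁶ ≈3424.29 reaches it, so n = 6.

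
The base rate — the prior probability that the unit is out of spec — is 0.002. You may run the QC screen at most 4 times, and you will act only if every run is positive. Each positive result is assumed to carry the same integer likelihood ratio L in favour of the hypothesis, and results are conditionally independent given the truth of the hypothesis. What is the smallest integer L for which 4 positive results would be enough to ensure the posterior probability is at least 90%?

9

Prior odds = 0.002/0.998 = 1/499.
Target odds = 0.9/0.1 = 9.
Need L⁴ ≥ 9 ÷ (1/499) = 4491.
8⁴ = 4096 < 4491 ≤ 6561 = 9⁴, so L = 9.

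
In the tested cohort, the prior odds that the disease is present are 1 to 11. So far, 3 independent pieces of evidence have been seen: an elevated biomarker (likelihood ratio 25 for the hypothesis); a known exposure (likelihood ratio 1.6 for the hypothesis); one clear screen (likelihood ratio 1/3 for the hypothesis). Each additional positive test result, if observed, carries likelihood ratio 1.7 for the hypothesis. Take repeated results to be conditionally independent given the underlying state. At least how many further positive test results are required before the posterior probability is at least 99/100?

Prior odds = 1/11.
Combined Bayes factor of the evidence already in hand = 25 × 1.6 × (1/3) = 40/3.
Odds after that evidence = (1/11) × 40/3 = 40/33.
Target odds = 0.99/0.01 = 99.
Need 1.7ⁿ ≥ 99 ÷ (40/33) = 81.675.
1.7⁸ ≈69.7576 falls short of 81.675 but 1.7⁹ ≈118.588 reaches it, so n = 9.

9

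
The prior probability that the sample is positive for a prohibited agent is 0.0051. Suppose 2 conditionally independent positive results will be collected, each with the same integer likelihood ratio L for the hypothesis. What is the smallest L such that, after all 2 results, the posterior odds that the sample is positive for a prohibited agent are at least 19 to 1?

Prior odds = 0.0051/0.9949 = 51/9949.
Target odds = 19.
Need L² ≥ 19 ÷ (51/9949) = 189031/51.
60² = 3600 < 189031/51 ≤ 3721 = 61², so L = 61.

61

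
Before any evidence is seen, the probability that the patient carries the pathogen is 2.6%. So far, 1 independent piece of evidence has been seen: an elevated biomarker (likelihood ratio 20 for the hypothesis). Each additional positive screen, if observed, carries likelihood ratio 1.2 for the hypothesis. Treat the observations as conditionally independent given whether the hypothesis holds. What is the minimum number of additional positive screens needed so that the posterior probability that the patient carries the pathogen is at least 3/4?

Prior odds = 0.026/0.974 = 13/487.
Bayes factor of the evidence already in hand = 20.
Odds after that evidence = (13/487) × 20 = 260/487.
Target odds = 0.75/0.25 = 3.
Need 1.2ⁿ ≥ 3 ÷ (260/487) = 1461/260.
1.2⁹ = 10077696/1953125 falls short of 1461/260 but 1.2¹⁰ = 60466176/9765625 reaches it, so n = 10.

10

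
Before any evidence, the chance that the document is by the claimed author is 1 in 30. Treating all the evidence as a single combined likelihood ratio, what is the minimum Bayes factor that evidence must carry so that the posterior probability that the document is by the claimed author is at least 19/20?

Prior odds = (1/30)/(29/30) = 1/29.
Target odds = 0.95/0.05 = 19.
Required Bayes factor = 19 ÷ (1/29) = 551.

551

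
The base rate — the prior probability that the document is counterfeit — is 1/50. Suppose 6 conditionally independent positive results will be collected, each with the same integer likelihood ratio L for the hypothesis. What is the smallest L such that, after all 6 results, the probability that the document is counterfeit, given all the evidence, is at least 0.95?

Prior odds = 0.02/0.98 = 1/49.
Target odds = 0.95/0.05 = 19.
Need L⁶ ≥ 19 ÷ (1/49) = 931.
3⁶ = 729 < 931 ≤ 4096 = 4⁶, so L = 4.

4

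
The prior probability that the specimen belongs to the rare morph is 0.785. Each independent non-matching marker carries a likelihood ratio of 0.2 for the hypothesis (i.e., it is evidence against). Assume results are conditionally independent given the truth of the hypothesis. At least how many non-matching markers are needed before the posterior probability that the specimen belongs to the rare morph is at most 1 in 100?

Prior odds = 0.785/0.215 = 157/43.
Likelihood ratio per non-matching marker = 0.2.
Target posterior odds = 0.01/0.99 = 1/99.
Require 0.2ⁿ ≤ 1/99 ÷ (157/43) = 43/15543.
0.2³ = 0.008 is still above 43/15543 but 0.2⁴ = 0.0016 is at or below it, so n = 4.

4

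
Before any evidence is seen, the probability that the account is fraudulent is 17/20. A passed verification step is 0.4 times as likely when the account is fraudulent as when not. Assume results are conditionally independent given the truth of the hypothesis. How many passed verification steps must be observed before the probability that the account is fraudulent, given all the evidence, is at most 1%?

Prior odds = 0.85/0.15 = 17/3.
Likelihood ratio per passed verification step = 0.4.
Target posterior odds = 0.01/0.99 = 1/99.
Require 0.4ⁿ ≤ 1/99 ÷ (17/3) = 1/561.
0.4⁶ = 64/15625 is still above 1/561 but 0.4⁷ = 128/78125 is at or below it, so n = 7.

7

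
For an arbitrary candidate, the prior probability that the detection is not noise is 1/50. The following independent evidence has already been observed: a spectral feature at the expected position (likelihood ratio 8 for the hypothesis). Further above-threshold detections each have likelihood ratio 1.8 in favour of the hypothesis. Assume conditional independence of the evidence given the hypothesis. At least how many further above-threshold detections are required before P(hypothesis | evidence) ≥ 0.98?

Prior odds = 0.02/0.98 = 1/49.
Bayes factor of the evidence already in hand = 8.
Odds after that evidence = (1/49) × 8 = 8/49.
Target odds = 0.98/0.02 = 49.
Need 1.8ⁿ ≥ 49 ÷ (8/49) = 300.125.
1.8⁹ = 387420489/1953125 falls short of 300.125 but 1.8¹⁰ ≈357.047 reaches it, so n = 10.

10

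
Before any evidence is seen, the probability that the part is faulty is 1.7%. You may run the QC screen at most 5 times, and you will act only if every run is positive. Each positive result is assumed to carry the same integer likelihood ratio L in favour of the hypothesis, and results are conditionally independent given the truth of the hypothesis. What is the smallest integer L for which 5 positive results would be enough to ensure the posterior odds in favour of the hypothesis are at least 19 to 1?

5

Prior odds = 0.017/0.983 = 17/983.
Target odds = 19.
Need L⁵ ≥ 19 ÷ (17/983) = 18677/17.
4⁵ = 1024 < 18677/17 ≤ 3125 = 5⁵, so L = 5.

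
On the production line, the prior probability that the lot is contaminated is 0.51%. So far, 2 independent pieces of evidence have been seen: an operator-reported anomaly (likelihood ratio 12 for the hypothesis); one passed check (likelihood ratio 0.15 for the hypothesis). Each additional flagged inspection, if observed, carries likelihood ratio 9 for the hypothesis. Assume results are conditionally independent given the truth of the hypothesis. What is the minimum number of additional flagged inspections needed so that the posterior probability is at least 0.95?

4

Prior odds = 0.0051/0.9949 = 51/9949.
Combined Bayes factor of the evidence already in hand = 12 × 0.15 = 1.8.
Odds after that evidence = (51/9949) × 1.8 = 459/49745.
Target odds = 0.95/0.05 = 19.
Need 9ⁿ ≥ 19 ÷ (459/49745) = 945155/459.
9³ = 729 falls short of 945155/459 but 9⁴ = 6561 reaches it, so n = 4.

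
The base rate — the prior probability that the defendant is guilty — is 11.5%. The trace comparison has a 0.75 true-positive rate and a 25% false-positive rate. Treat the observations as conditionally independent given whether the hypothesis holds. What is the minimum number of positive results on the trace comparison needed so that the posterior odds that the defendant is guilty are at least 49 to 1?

6

Prior odds: 0.115 ÷ 0.885 = 23/177.
Likelihood ratio of a positive result = 0.75/0.25 = 3.
Target odds = 49.
Require 3ⁿ ≥ 49 ÷ (23/177) = 8673/23.
3⁵ = 243 falls short of 8673/23 but 3⁶ = 729 reaches it, so n = 6.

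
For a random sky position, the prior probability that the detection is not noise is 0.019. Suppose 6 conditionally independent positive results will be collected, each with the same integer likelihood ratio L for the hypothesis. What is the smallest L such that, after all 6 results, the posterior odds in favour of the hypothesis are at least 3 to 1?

Prior odds = 0.019/0.981 = 19/981.
Target odds = 3.
Need L⁶ ≥ 3 ÷ (19/981) = 2943/19.
2⁶ = 64 < 2943/19 ≤ 729 = 3⁶, so L = 3.

3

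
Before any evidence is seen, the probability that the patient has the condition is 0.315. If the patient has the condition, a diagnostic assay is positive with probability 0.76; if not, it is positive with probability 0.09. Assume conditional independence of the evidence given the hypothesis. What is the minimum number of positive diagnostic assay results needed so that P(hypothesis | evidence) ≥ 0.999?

Prior odds = 0.315/0.685 = 63/137.
Likelihood ratio of a positive = 0.76/0.09 = 76/9.
Target odds: 0.999 ÷ 0.001 = 999.
Need (63/137) × (76/9)ⁿ ≥ 999, i.e. (76/9)ⁿ ≥ 15207/7.
(76/9)³ = 438976/729 falls short of 15207/7 but (76/9)⁴ = 33362176/6561 reaches it, so n = 4.

4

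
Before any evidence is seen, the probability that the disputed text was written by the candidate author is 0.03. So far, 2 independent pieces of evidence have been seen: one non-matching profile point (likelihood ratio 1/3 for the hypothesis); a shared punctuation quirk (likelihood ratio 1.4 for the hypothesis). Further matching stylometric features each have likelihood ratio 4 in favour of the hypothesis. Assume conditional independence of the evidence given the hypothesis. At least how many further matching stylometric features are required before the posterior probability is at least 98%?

Prior odds = 0.03/0.97 = 3/97.
Combined Bayes factor of the evidence already in hand = (1/3) × 1.4 = 7/15.
Odds after that evidence = (3/97) × 7/15 = 7/485.
Target odds = 0.98/0.02 = 49.
Need 4ⁿ ≥ 49 ÷ (7/485) = 3395.
4⁵ = 1024 falls short of 3395 but 4⁶ = 4096 reaches it, so n = 6.

6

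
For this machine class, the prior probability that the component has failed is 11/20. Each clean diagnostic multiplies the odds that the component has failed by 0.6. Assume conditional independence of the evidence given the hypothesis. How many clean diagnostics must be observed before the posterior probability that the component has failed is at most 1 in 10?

5

Prior odds: 0.55 ÷ 0.45 = 11/9.
Likelihood ratio per clean diagnostic = 0.6.
Target odds: 0.1 ÷ 0.9 = 1/9.
Need (11/9) × 0.6ⁿ ≤ 1/9, i.e. 0.6ⁿ ≤ 1/11.
0.6⁴ = 0.1296 is still above 1/11 but 0.6⁵ = 0.07776 is at or below it, so n = 5.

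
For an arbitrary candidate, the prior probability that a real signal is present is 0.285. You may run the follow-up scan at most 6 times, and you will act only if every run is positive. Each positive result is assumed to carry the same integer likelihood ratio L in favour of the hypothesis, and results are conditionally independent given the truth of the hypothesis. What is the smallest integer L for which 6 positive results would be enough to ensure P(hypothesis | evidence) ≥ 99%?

Prior odds = 0.285/0.715 = 57/143.
Target odds = 0.99/0.01 = 99.
Need L⁶ ≥ 99 ÷ (57/143) = 4719/19.
2⁶ = 64 < 4719/19 ≤ 729 = 3⁶, so L = 3.

3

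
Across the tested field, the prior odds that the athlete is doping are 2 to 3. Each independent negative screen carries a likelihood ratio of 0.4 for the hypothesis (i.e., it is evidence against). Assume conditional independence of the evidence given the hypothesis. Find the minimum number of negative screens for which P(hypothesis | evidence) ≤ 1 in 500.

Prior odds = 2/3.
Likelihood ratio per negative screen = 0.4.
Target odds: 0.002 ÷ 0.998 = 1/499.
Need (2/3) × 0.4ⁿ ≤ 1/499, i.e. 0.4ⁿ ≤ 3/998.
0.4⁶ = 64/15625 is still above 3/998 but 0.4⁷ = 128/78125 is at or below it, so n = 7.

7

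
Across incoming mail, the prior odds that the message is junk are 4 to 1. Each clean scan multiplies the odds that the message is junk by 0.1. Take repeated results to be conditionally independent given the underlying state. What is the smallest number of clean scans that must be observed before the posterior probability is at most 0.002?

4

Prior odds = 4.
Likelihood ratio per clean scan = 0.1.
Target posterior odds = 0.002/0.998 = 1/499.
Need 4 × 0.1ⁿ ≤ 1/499, i.e. 0.1ⁿ ≤ 1/1996.
0.1³ = 0.001 is still above 1/1996 but 0.1⁴ = 0.0001 is at or below it, so n = 4.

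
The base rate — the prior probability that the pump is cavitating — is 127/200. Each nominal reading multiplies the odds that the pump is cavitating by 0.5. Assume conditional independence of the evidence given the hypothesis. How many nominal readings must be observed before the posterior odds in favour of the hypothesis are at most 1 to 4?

Prior odds: 0.635 ÷ 0.365 = 127/73.
Likelihood ratio per nominal reading = 0.5.
Target odds = 0.25.
Need (127/73) × 0.5ⁿ ≤ 0.25, i.e. 0.5ⁿ ≤ 73/508.
0.5² = 0.25 is still above 73/508 but 0.5³ = 0.125 is at or below it, so n = 3.

3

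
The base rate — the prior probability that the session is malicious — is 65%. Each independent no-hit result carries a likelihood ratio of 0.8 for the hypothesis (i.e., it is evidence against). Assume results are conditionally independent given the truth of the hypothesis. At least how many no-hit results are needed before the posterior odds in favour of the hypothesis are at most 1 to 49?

21

Prior odds: 0.65 ÷ 0.35 = 13/7.
Likelihood ratio per no-hit result = 0.8.
Target odds = 1/49.
Require 0.8ⁿ ≤ 1/49 ÷ (13/7) = 1/91.
0.8²⁰ ≈0.0115292 is still above 1/91 but 0.8²¹ ≈0.00922337 is at or below it, so n = 21.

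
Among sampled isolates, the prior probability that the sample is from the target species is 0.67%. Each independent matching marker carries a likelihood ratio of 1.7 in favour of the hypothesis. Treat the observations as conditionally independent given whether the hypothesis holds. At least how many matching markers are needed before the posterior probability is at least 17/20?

13

Prior odds: 0.0067 ÷ 0.9933 = 67/9933.
Likelihood ratio per matching marker = 1.7.
Target posterior odds = 0.85/0.15 = 17/3.
Need (67/9933) × 1.7ⁿ ≥ 17/3, i.e. 1.7ⁿ ≥ 56287/67.
1.7¹² ≈582.622 falls short of 56287/67 but 1.7¹³ ≈990.458 reaches it, so n = 13.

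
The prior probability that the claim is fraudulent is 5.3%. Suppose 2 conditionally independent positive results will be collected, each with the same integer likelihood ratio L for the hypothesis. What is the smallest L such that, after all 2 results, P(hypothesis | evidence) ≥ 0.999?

134

Prior odds = 0.053/0.947 = 53/947.
Target odds = 0.999/0.001 = 999.
Need L² ≥ 999 ÷ (53/947) = 946053/53.
133² = 17689 < 946053/53 ≤ 17956 = 134², so L = 134.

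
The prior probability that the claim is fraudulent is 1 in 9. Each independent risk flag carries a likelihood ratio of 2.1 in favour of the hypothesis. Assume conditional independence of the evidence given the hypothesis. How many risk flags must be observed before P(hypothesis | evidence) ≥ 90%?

Prior odds: (1/9) ÷ (8/9) = 0.125.
Likelihood ratio per risk flag = 2.1.
Target odds: 0.9 ÷ 0.1 = 9.
Require 2.1ⁿ ≥ 9 ÷ 0.125 = 72.
2.1⁵ = 4084101/100000 falls short of 72 but 2.1⁶ = 85766121/1000000 reaches it, so n = 6.

6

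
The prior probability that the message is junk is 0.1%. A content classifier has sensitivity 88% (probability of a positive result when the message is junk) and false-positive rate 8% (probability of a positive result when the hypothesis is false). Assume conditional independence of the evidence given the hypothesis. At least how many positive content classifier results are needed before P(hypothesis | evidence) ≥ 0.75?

Prior odds = 0.001/0.999 = 1/999.
Likelihood ratio of a positive result = 0.88/0.08 = 11.
Target odds: 0.75 ÷ 0.25 = 3.
Require 11ⁿ ≥ 3 ÷ (1/999) = 2997.
11³ = 1331 falls short of 2997 but 11⁴ = 14641 reaches it, so n = 4.

4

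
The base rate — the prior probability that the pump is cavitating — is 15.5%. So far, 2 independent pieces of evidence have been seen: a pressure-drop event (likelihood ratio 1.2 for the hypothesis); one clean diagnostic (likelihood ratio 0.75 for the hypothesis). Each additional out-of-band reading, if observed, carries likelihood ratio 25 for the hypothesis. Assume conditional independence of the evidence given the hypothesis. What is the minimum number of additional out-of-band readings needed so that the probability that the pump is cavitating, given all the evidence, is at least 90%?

2

Prior odds = 0.155/0.845 = 31/169.
Combined Bayes factor of the evidence already in hand = 1.2 × 0.75 = 0.9.
Odds after that evidence = (31/169) × 0.9 = 279/1690.
Target odds = 0.9/0.1 = 9.
Need 25ⁿ ≥ 9 ÷ (279/1690) = 1690/31.
25¹ = 25 falls short of 1690/31 but 25² = 625 reaches it, so n = 2.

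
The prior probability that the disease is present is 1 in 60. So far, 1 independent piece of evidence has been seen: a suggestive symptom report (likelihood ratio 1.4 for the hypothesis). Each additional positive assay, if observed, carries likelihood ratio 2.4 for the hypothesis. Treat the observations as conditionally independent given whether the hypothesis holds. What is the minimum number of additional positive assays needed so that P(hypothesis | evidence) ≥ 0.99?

10

Prior odds = (1/60)/(59/60) = 1/59.
Bayes factor of the evidence already in hand = 1.4.
Odds after that evidence = (1/59) × 1.4 = 7/295.
Target odds = 0.99/0.01 = 99.
Need 2.4ⁿ ≥ 99 ÷ (7/295) = 29205/7.
2.4⁹ ≈2641.81 falls short of 29205/7 but 2.4¹⁰ ≈6340.34 reaches it, so n = 10.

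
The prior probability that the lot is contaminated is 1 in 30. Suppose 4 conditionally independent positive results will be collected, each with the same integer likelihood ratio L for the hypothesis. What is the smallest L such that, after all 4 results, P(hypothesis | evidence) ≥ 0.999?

14

Prior odds = (1/30)/(29/30) = 1/29.
Target odds = 0.999/0.001 = 999.
Need L⁴ ≥ 999 ÷ (1/29) = 28971.
13⁴ = 28561 < 28971 ≤ 38416 = 14⁴, so L = 14.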